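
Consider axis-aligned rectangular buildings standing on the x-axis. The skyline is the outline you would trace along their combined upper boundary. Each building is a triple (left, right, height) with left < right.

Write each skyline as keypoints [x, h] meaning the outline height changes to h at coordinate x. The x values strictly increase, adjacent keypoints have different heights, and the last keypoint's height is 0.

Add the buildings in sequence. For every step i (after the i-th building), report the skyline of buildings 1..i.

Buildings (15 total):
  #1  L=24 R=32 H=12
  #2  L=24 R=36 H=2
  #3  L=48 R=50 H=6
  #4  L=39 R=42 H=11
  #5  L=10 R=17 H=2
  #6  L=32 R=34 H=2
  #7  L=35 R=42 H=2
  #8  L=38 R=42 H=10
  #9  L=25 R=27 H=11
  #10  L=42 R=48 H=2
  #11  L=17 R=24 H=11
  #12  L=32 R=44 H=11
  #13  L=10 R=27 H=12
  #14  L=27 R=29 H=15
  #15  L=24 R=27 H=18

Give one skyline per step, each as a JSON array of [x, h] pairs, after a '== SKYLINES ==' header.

== SKYLINES ==
[[24,12],[32,0]]
[[24,12],[32,2],[36,0]]
[[24,12],[32,2],[36,0],[48,6],[50,0]]
[[24,12],[32,2],[36,0],[39,11],[42,0],[48,6],[50,0]]
[[10,2],[17,0],[24,12],[32,2],[36,0],[39,11],[42,0],[48,6],[50,0]]
[[10,2],[17,0],[24,12],[32,2],[36,0],[39,11],[42,0],[48,6],[50,0]]
[[10,2],[17,0],[24,12],[32,2],[39,11],[42,0],[48,6],[50,0]]
[[10,2],[17,0],[24,12],[32,2],[38,10],[39,11],[42,0],[48,6],[50,0]]
[[10,2],[17,0],[24,12],[32,2],[38,10],[39,11],[42,0],[48,6],[50,0]]
[[10,2],[17,0],[24,12],[32,2],[38,10],[39,11],[42,2],[48,6],[50,0]]
[[10,2],[17,11],[24,12],[32,2],[38,10],[39,11],[42,2],[48,6],[50,0]]
[[10,2],[17,11],[24,12],[32,11],[44,2],[48,6],[50,0]]
[[10,12],[32,11],[44,2],[48,6],[50,0]]
[[10,12],[27,15],[29,12],[32,11],[44,2],[48,6],[50,0]]
[[10,12],[24,18],[27,15],[29,12],[32,11],[44,2],[48,6],[50,0]]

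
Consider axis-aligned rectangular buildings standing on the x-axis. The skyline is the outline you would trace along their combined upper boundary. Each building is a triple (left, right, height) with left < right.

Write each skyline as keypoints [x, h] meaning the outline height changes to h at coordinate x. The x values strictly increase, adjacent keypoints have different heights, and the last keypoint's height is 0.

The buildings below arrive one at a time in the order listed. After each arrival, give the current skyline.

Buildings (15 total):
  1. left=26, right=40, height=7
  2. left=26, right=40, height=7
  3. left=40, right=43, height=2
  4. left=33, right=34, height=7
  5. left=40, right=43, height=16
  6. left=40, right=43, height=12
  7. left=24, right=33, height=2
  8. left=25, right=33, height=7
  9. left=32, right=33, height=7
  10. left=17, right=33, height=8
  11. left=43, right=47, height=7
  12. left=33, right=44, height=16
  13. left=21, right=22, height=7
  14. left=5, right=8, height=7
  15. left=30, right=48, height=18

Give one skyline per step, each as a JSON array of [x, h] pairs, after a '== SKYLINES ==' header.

== SKYLINES ==
[[26,7],[40,0]]
[[26,7],[40,0]]
[[26,7],[40,2],[43,0]]
[[26,7],[40,2],[43,0]]
[[26,7],[40,16],[43,0]]
[[26,7],[40,16],[43,0]]
[[24,2],[26,7],[40,16],[43,0]]
[[24,2],[25,7],[40,16],[43,0]]
[[24,2],[25,7],[40,16],[43,0]]
[[17,8],[33,7],[40,16],[43,0]]
[[17,8],[33,7],[40,16],[43,7],[47,0]]
[[17,8],[33,16],[44,7],[47,0]]
[[17,8],[33,16],[44,7],[47,0]]
[[5,7],[8,0],[17,8],[33,16],[44,7],[47,0]]
[[5,7],[8,0],[17,8],[30,18],[48,0]]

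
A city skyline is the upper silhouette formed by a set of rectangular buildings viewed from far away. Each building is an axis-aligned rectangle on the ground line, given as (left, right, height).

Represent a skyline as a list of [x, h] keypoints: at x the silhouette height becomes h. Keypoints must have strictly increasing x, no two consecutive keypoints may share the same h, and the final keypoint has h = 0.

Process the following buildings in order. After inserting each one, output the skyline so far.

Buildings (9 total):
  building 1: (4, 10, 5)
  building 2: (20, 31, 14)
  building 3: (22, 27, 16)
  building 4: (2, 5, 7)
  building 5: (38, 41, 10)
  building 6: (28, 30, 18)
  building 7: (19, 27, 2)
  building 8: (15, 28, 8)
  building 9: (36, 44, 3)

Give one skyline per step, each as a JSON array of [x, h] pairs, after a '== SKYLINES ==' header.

== SKYLINES ==
[[4,5],[10,0]]
[[4,5],[10,0],[20,14],[31,0]]
[[4,5],[10,0],[20,14],[22,16],[27,14],[31,0]]
[[2,7],[5,5],[10,0],[20,14],[22,16],[27,14],[31,0]]
[[2,7],[5,5],[10,0],[20,14],[22,16],[27,14],[31,0],[38,10],[41,0]]
[[2,7],[5,5],[10,0],[20,14],[22,16],[27,14],[28,18],[30,14],[31,0],[38,10],[41,0]]
[[2,7],[5,5],[10,0],[19,2],[20,14],[22,16],[27,14],[28,18],[30,14],[31,0],[38,10],[41,0]]
[[2,7],[5,5],[10,0],[15,8],[20,14],[22,16],[27,14],[28,18],[30,14],[31,0],[38,10],[41,0]]
[[2,7],[5,5],[10,0],[15,8],[20,14],[22,16],[27,14],[28,18],[30,14],[31,0],[36,3],[38,10],[41,3],[44,0]]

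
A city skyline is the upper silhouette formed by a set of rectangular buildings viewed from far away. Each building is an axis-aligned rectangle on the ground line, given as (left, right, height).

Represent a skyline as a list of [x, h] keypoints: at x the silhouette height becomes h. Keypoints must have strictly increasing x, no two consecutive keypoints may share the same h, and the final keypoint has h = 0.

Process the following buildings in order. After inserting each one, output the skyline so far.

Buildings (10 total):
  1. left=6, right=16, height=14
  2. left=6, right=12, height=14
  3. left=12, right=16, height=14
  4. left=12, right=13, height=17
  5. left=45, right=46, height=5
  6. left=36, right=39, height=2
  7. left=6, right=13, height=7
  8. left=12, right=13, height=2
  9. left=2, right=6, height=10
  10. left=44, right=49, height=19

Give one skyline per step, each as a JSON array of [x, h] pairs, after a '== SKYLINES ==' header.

== SKYLINES ==
[[6,14],[16,0]]
[[6,14],[16,0]]
[[6,14],[16,0]]
[[6,14],[12,17],[13,14],[16,0]]
[[6,14],[12,17],[13,14],[16,0],[45,5],[46,0]]
[[6,14],[12,17],[13,14],[16,0],[36,2],[39,0],[45,5],[46,0]]
[[6,14],[12,17],[13,14],[16,0],[36,2],[39,0],[45,5],[46,0]]
[[6,14],[12,17],[13,14],[16,0],[36,2],[39,0],[45,5],[46,0]]
[[2,10],[6,14],[12,17],[13,14],[16,0],[36,2],[39,0],[45,5],[46,0]]
[[2,10],[6,14],[12,17],[13,14],[16,0],[36,2],[39,0],[44,19],[49,0]]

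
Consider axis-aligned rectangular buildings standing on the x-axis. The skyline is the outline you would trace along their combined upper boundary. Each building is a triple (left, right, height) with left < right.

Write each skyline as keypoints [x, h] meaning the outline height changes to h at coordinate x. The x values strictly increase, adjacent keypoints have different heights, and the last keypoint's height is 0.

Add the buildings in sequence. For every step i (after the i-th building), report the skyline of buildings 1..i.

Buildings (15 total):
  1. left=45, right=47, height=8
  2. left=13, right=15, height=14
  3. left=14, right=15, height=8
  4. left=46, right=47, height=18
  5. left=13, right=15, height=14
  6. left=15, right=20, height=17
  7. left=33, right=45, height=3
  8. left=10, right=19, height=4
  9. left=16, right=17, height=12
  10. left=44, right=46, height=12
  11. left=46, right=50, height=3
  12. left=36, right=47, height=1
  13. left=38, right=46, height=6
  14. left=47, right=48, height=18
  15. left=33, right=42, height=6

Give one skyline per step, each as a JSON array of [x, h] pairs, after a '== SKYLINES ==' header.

== SKYLINES ==
[[45,8],[47,0]]
[[13,14],[15,0],[45,8],[47,0]]
[[13,14],[15,0],[45,8],[47,0]]
[[13,14],[15,0],[45,8],[46,18],[47,0]]
[[13,14],[15,0],[45,8],[46,18],[47,0]]
[[13,14],[15,17],[20,0],[45,8],[46,18],[47,0]]
[[13,14],[15,17],[20,0],[33,3],[45,8],[46,18],[47,0]]
[[10,4],[13,14],[15,17],[20,0],[33,3],[45,8],[46,18],[47,0]]
[[10,4],[13,14],[15,17],[20,0],[33,3],[45,8],[46,18],[47,0]]
[[10,4],[13,14],[15,17],[20,0],[33,3],[44,12],[46,18],[47,0]]
[[10,4],[13,14],[15,17],[20,0],[33,3],[44,12],[46,18],[47,3],[50,0]]
[[10,4],[13,14],[15,17],[20,0],[33,3],[44,12],[46,18],[47,3],[50,0]]
[[10,4],[13,14],[15,17],[20,0],[33,3],[38,6],[44,12],[46,18],[47,3],[50,0]]
[[10,4],[13,14],[15,17],[20,0],[33,3],[38,6],[44,12],[46,18],[48,3],[50,0]]
[[10,4],[13,14],[15,17],[20,0],[33,6],[44,12],[46,18],[48,3],[50,0]]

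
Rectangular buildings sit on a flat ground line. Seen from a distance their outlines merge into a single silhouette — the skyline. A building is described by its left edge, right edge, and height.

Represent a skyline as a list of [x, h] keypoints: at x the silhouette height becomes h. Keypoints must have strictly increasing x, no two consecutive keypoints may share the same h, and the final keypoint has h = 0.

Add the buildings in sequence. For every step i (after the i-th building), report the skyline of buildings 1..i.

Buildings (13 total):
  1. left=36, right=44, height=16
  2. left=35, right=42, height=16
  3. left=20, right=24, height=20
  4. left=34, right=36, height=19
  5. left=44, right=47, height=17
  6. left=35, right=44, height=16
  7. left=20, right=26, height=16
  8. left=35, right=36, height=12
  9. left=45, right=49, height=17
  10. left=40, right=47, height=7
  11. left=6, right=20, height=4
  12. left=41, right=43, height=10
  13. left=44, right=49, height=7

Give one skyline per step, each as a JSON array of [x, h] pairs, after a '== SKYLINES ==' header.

== SKYLINES ==
[[36,16],[44,0]]
[[35,16],[44,0]]
[[20,20],[24,0],[35,16],[44,0]]
[[20,20],[24,0],[34,19],[36,16],[44,0]]
[[20,20],[24,0],[34,19],[36,16],[44,17],[47,0]]
[[20,20],[24,0],[34,19],[36,16],[44,17],[47,0]]
[[20,20],[24,16],[26,0],[34,19],[36,16],[44,17],[47,0]]
[[20,20],[24,16],[26,0],[34,19],[36,16],[44,17],[47,0]]
[[20,20],[24,16],[26,0],[34,19],[36,16],[44,17],[49,0]]
[[20,20],[24,16],[26,0],[34,19],[36,16],[44,17],[49,0]]
[[6,4],[20,20],[24,16],[26,0],[34,19],[36,16],[44,17],[49,0]]
[[6,4],[20,20],[24,16],[26,0],[34,19],[36,16],[44,17],[49,0]]
[[6,4],[20,20],[24,16],[26,0],[34,19],[36,16],[44,17],[49,0]]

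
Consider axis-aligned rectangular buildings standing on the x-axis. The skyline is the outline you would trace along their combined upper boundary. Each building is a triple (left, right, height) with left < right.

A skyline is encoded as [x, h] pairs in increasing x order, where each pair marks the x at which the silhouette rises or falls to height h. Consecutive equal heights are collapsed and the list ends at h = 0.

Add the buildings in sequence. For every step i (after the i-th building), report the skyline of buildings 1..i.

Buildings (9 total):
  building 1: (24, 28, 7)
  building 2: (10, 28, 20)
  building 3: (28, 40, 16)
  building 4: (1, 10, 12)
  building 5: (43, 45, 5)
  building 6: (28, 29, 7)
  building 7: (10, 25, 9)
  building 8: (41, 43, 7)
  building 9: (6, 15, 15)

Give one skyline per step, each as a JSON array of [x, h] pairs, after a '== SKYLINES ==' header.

== SKYLINES ==
[[24,7],[28,0]]
[[10,20],[28,0]]
[[10,20],[28,16],[40,0]]
[[1,12],[10,20],[28,16],[40,0]]
[[1,12],[10,20],[28,16],[40,0],[43,5],[45,0]]
[[1,12],[10,20],[28,16],[40,0],[43,5],[45,0]]
[[1,12],[10,20],[28,16],[40,0],[43,5],[45,0]]
[[1,12],[10,20],[28,16],[40,0],[41,7],[43,5],[45,0]]
[[1,12],[6,15],[10,20],[28,16],[40,0],[41,7],[43,5],[45,0]]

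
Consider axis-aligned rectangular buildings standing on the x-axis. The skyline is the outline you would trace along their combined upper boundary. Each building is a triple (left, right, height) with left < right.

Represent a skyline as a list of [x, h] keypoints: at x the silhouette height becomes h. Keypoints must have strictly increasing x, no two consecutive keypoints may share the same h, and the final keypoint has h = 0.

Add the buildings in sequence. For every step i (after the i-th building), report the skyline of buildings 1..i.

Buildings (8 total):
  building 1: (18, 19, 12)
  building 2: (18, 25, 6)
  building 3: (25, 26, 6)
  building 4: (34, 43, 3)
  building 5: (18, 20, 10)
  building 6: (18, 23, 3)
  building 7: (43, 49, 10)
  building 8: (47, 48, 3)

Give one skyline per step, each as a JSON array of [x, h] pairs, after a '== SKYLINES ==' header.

== SKYLINES ==
[[18,12],[19,0]]
[[18,12],[19,6],[25,0]]
[[18,12],[19,6],[26,0]]
[[18,12],[19,6],[26,0],[34,3],[43,0]]
[[18,12],[19,10],[20,6],[26,0],[34,3],[43,0]]
[[18,12],[19,10],[20,6],[26,0],[34,3],[43,0]]
[[18,12],[19,10],[20,6],[26,0],[34,3],[43,10],[49,0]]
[[18,12],[19,10],[20,6],[26,0],[34,3],[43,10],[49,0]]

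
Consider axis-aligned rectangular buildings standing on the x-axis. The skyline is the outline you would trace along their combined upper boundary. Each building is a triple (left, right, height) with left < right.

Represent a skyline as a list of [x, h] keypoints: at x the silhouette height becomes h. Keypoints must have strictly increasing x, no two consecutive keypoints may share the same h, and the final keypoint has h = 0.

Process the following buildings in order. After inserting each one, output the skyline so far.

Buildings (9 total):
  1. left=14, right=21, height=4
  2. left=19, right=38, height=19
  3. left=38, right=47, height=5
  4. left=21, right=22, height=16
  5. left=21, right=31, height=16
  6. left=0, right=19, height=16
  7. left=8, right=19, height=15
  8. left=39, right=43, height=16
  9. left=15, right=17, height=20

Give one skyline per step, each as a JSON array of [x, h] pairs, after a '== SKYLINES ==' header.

== SKYLINES ==
[[14,4],[21,0]]
[[14,4],[19,19],[38,0]]
[[14,4],[19,19],[38,5],[47,0]]
[[14,4],[19,19],[38,5],[47,0]]
[[14,4],[19,19],[38,5],[47,0]]
[[0,16],[19,19],[38,5],[47,0]]
[[0,16],[19,19],[38,5],[47,0]]
[[0,16],[19,19],[38,5],[39,16],[43,5],[47,0]]
[[0,16],[15,20],[17,16],[19,19],[38,5],[39,16],[43,5],[47,0]]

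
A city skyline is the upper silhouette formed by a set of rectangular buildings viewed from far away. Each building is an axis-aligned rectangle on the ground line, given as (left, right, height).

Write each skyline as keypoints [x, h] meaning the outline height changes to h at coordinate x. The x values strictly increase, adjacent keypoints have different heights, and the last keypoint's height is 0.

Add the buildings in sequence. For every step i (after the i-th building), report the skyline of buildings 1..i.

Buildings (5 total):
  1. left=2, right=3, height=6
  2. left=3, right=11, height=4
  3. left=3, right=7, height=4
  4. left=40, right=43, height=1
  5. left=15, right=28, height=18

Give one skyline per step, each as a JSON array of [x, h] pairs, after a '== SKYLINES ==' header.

== SKYLINES ==
[[2,6],[3,0]]
[[2,6],[3,4],[11,0]]
[[2,6],[3,4],[11,0]]
[[2,6],[3,4],[11,0],[40,1],[43,0]]
[[2,6],[3,4],[11,0],[15,18],[28,0],[40,1],[43,0]]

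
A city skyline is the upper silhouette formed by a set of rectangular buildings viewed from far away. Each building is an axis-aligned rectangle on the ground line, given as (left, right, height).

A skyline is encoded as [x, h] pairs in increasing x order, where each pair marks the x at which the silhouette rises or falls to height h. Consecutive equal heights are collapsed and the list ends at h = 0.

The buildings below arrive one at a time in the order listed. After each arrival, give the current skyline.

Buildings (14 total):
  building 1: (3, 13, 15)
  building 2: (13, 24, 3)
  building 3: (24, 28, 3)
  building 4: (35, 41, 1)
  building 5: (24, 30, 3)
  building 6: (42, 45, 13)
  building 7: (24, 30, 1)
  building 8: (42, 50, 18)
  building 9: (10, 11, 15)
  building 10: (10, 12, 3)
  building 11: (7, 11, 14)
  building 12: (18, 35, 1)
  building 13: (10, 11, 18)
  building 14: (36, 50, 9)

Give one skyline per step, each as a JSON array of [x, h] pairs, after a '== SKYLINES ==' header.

== SKYLINES ==
[[3,15],[13,0]]
[[3,15],[13,3],[24,0]]
[[3,15],[13,3],[28,0]]
[[3,15],[13,3],[28,0],[35,1],[41,0]]
[[3,15],[13,3],[30,0],[35,1],[41,0]]
[[3,15],[13,3],[30,0],[35,1],[41,0],[42,13],[45,0]]
[[3,15],[13,3],[30,0],[35,1],[41,0],[42,13],[45,0]]
[[3,15],[13,3],[30,0],[35,1],[41,0],[42,18],[50,0]]
[[3,15],[13,3],[30,0],[35,1],[41,0],[42,18],[50,0]]
[[3,15],[13,3],[30,0],[35,1],[41,0],[42,18],[50,0]]
[[3,15],[13,3],[30,0],[35,1],[41,0],[42,18],[50,0]]
[[3,15],[13,3],[30,1],[41,0],[42,18],[50,0]]
[[3,15],[10,18],[11,15],[13,3],[30,1],[41,0],[42,18],[50,0]]
[[3,15],[10,18],[11,15],[13,3],[30,1],[36,9],[42,18],[50,0]]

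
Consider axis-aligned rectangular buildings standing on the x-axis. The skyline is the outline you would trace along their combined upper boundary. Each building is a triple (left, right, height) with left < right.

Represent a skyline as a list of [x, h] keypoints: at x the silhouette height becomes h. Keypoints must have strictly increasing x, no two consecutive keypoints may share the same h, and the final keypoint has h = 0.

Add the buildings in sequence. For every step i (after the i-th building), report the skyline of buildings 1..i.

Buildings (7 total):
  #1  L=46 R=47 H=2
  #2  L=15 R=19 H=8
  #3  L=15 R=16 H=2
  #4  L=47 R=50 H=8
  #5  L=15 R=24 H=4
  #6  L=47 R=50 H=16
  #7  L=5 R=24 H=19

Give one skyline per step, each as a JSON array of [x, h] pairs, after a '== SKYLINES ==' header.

== SKYLINES ==
[[46,2],[47,0]]
[[15,8],[19,0],[46,2],[47,0]]
[[15,8],[19,0],[46,2],[47,0]]
[[15,8],[19,0],[46,2],[47,8],[50,0]]
[[15,8],[19,4],[24,0],[46,2],[47,8],[50,0]]
[[15,8],[19,4],[24,0],[46,2],[47,16],[50,0]]
[[5,19],[24,0],[46,2],[47,16],[50,0]]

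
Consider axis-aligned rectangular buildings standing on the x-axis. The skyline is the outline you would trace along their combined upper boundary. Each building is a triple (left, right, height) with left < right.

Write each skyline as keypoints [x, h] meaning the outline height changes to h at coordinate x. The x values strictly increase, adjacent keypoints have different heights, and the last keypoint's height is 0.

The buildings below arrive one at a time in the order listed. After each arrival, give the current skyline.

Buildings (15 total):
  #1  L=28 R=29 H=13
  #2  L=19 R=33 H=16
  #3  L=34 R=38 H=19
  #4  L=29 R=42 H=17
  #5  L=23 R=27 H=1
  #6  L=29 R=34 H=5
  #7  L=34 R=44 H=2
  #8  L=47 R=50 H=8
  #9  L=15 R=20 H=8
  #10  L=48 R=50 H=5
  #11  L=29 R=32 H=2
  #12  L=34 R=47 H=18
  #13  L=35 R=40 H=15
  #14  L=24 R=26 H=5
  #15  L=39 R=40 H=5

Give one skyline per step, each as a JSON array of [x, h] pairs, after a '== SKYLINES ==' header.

== SKYLINES ==
[[28,13],[29,0]]
[[19,16],[33,0]]
[[19,16],[33,0],[34,19],[38,0]]
[[19,16],[29,17],[34,19],[38,17],[42,0]]
[[19,16],[29,17],[34,19],[38,17],[42,0]]
[[19,16],[29,17],[34,19],[38,17],[42,0]]
[[19,16],[29,17],[34,19],[38,17],[42,2],[44,0]]
[[19,16],[29,17],[34,19],[38,17],[42,2],[44,0],[47,8],[50,0]]
[[15,8],[19,16],[29,17],[34,19],[38,17],[42,2],[44,0],[47,8],[50,0]]
[[15,8],[19,16],[29,17],[34,19],[38,17],[42,2],[44,0],[47,8],[50,0]]
[[15,8],[19,16],[29,17],[34,19],[38,17],[42,2],[44,0],[47,8],[50,0]]
[[15,8],[19,16],[29,17],[34,19],[38,18],[47,8],[50,0]]
[[15,8],[19,16],[29,17],[34,19],[38,18],[47,8],[50,0]]
[[15,8],[19,16],[29,17],[34,19],[38,18],[47,8],[50,0]]
[[15,8],[19,16],[29,17],[34,19],[38,18],[47,8],[50,0]]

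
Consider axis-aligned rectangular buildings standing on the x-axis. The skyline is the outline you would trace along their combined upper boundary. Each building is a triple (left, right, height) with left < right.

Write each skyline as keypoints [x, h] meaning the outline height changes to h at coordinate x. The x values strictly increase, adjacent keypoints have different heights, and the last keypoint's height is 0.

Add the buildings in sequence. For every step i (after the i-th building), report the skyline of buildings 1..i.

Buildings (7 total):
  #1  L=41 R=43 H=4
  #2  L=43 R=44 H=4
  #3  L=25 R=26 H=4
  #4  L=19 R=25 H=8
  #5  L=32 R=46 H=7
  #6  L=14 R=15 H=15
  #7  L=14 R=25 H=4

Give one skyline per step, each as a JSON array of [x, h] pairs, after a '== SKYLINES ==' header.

== SKYLINES ==
[[41,4],[43,0]]
[[41,4],[44,0]]
[[25,4],[26,0],[41,4],[44,0]]
[[19,8],[25,4],[26,0],[41,4],[44,0]]
[[19,8],[25,4],[26,0],[32,7],[46,0]]
[[14,15],[15,0],[19,8],[25,4],[26,0],[32,7],[46,0]]
[[14,15],[15,4],[19,8],[25,4],[26,0],[32,7],[46,0]]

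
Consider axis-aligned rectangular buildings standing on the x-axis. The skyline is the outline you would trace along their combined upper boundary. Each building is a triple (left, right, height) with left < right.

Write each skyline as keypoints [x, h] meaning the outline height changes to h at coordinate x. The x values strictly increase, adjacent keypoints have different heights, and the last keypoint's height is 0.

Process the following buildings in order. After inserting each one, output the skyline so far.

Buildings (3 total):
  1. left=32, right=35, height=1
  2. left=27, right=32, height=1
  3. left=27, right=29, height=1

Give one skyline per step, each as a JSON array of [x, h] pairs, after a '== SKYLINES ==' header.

== SKYLINES ==
[[32,1],[35,0]]
[[27,1],[35,0]]
[[27,1],[35,0]]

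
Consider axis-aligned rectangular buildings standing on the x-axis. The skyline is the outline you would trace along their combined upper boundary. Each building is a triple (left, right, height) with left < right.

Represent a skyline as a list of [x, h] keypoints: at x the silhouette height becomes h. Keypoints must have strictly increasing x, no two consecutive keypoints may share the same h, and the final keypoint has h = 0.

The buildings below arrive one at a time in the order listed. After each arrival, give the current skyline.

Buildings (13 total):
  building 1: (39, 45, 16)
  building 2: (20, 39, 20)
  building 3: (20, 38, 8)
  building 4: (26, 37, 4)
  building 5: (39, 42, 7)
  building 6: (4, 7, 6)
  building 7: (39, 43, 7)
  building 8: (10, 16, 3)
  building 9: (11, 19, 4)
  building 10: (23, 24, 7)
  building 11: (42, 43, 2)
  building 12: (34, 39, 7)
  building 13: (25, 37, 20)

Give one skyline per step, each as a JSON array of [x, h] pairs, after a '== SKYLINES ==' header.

== SKYLINES ==
[[39,16],[45,0]]
[[20,20],[39,16],[45,0]]
[[20,20],[39,16],[45,0]]
[[20,20],[39,16],[45,0]]
[[20,20],[39,16],[45,0]]
[[4,6],[7,0],[20,20],[39,16],[45,0]]
[[4,6],[7,0],[20,20],[39,16],[45,0]]
[[4,6],[7,0],[10,3],[16,0],[20,20],[39,16],[45,0]]
[[4,6],[7,0],[10,3],[11,4],[19,0],[20,20],[39,16],[45,0]]
[[4,6],[7,0],[10,3],[11,4],[19,0],[20,20],[39,16],[45,0]]
[[4,6],[7,0],[10,3],[11,4],[19,0],[20,20],[39,16],[45,0]]
[[4,6],[7,0],[10,3],[11,4],[19,0],[20,20],[39,16],[45,0]]
[[4,6],[7,0],[10,3],[11,4],[19,0],[20,20],[39,16],[45,0]]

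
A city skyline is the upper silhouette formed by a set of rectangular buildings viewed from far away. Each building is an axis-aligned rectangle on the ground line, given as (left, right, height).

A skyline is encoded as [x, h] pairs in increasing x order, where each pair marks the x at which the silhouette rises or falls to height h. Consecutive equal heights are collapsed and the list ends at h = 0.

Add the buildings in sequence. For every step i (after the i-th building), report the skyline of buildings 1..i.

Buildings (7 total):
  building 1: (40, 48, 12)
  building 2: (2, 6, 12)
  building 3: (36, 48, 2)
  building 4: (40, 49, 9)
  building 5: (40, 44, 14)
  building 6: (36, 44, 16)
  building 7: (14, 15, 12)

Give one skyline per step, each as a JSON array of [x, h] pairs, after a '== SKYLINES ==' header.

== SKYLINES ==
[[40,12],[48,0]]
[[2,12],[6,0],[40,12],[48,0]]
[[2,12],[6,0],[36,2],[40,12],[48,0]]
[[2,12],[6,0],[36,2],[40,12],[48,9],[49,0]]
[[2,12],[6,0],[36,2],[40,14],[44,12],[48,9],[49,0]]
[[2,12],[6,0],[36,16],[44,12],[48,9],[49,0]]
[[2,12],[6,0],[14,12],[15,0],[36,16],[44,12],[48,9],[49,0]]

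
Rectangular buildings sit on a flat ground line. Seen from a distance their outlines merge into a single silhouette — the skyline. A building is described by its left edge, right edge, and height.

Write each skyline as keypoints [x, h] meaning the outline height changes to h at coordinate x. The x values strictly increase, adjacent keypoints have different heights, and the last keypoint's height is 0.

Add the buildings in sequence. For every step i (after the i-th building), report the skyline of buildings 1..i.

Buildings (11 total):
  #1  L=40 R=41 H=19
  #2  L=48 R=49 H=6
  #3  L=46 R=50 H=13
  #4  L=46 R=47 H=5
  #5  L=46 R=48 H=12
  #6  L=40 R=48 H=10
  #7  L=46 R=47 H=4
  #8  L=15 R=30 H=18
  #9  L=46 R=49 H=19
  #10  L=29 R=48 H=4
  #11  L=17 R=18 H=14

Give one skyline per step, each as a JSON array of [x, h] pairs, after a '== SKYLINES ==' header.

== SKYLINES ==
[[40,19],[41,0]]
[[40,19],[41,0],[48,6],[49,0]]
[[40,19],[41,0],[46,13],[50,0]]
[[40,19],[41,0],[46,13],[50,0]]
[[40,19],[41,0],[46,13],[50,0]]
[[40,19],[41,10],[46,13],[50,0]]
[[40,19],[41,10],[46,13],[50,0]]
[[15,18],[30,0],[40,19],[41,10],[46,13],[50,0]]
[[15,18],[30,0],[40,19],[41,10],[46,19],[49,13],[50,0]]
[[15,18],[30,4],[40,19],[41,10],[46,19],[49,13],[50,0]]
[[15,18],[30,4],[40,19],[41,10],[46,19],[49,13],[50,0]]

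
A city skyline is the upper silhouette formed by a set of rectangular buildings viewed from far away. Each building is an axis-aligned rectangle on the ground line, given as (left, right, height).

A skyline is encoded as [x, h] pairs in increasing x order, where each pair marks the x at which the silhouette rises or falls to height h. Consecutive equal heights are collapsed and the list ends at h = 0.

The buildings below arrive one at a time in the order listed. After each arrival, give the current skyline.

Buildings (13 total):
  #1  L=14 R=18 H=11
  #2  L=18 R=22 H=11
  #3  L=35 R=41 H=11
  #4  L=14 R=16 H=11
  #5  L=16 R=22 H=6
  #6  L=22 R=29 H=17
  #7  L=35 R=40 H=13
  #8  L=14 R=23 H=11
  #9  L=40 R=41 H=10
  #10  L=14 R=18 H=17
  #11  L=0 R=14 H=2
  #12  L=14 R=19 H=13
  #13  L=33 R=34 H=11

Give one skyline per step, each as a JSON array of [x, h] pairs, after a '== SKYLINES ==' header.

== SKYLINES ==
[[14,11],[18,0]]
[[14,11],[22,0]]
[[14,11],[22,0],[35,11],[41,0]]
[[14,11],[22,0],[35,11],[41,0]]
[[14,11],[22,0],[35,11],[41,0]]
[[14,11],[22,17],[29,0],[35,11],[41,0]]
[[14,11],[22,17],[29,0],[35,13],[40,11],[41,0]]
[[14,11],[22,17],[29,0],[35,13],[40,11],[41,0]]
[[14,11],[22,17],[29,0],[35,13],[40,11],[41,0]]
[[14,17],[18,11],[22,17],[29,0],[35,13],[40,11],[41,0]]
[[0,2],[14,17],[18,11],[22,17],[29,0],[35,13],[40,11],[41,0]]
[[0,2],[14,17],[18,13],[19,11],[22,17],[29,0],[35,13],[40,11],[41,0]]
[[0,2],[14,17],[18,13],[19,11],[22,17],[29,0],[33,11],[34,0],[35,13],[40,11],[41,0]]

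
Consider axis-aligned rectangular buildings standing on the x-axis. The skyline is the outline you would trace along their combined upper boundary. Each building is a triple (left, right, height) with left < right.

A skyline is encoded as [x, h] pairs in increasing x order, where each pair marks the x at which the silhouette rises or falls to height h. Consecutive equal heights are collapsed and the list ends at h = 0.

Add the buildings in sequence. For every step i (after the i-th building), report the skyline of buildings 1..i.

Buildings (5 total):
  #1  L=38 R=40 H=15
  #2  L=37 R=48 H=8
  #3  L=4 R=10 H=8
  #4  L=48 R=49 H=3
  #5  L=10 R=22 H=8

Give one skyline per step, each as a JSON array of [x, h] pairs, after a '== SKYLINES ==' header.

== SKYLINES ==
[[38,15],[40,0]]
[[37,8],[38,15],[40,8],[48,0]]
[[4,8],[10,0],[37,8],[38,15],[40,8],[48,0]]
[[4,8],[10,0],[37,8],[38,15],[40,8],[48,3],[49,0]]
[[4,8],[22,0],[37,8],[38,15],[40,8],[48,3],[49,0]]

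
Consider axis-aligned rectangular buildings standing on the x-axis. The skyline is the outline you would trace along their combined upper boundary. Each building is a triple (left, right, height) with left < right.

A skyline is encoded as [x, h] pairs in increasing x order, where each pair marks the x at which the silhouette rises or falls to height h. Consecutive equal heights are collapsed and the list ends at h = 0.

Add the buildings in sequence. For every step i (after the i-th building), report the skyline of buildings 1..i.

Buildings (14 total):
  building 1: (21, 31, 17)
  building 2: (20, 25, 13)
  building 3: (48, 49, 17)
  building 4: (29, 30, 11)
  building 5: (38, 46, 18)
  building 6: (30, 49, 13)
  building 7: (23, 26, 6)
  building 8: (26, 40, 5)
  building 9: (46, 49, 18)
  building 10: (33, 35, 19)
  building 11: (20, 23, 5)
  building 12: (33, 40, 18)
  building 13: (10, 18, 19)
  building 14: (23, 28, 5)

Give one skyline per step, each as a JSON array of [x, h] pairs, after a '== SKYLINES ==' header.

== SKYLINES ==
[[21,17],[31,0]]
[[20,13],[21,17],[31,0]]
[[20,13],[21,17],[31,0],[48,17],[49,0]]
[[20,13],[21,17],[31,0],[48,17],[49,0]]
[[20,13],[21,17],[31,0],[38,18],[46,0],[48,17],[49,0]]
[[20,13],[21,17],[31,13],[38,18],[46,13],[48,17],[49,0]]
[[20,13],[21,17],[31,13],[38,18],[46,13],[48,17],[49,0]]
[[20,13],[21,17],[31,13],[38,18],[46,13],[48,17],[49,0]]
[[20,13],[21,17],[31,13],[38,18],[49,0]]
[[20,13],[21,17],[31,13],[33,19],[35,13],[38,18],[49,0]]
[[20,13],[21,17],[31,13],[33,19],[35,13],[38,18],[49,0]]
[[20,13],[21,17],[31,13],[33,19],[35,18],[49,0]]
[[10,19],[18,0],[20,13],[21,17],[31,13],[33,19],[35,18],[49,0]]
[[10,19],[18,0],[20,13],[21,17],[31,13],[33,19],[35,18],[49,0]]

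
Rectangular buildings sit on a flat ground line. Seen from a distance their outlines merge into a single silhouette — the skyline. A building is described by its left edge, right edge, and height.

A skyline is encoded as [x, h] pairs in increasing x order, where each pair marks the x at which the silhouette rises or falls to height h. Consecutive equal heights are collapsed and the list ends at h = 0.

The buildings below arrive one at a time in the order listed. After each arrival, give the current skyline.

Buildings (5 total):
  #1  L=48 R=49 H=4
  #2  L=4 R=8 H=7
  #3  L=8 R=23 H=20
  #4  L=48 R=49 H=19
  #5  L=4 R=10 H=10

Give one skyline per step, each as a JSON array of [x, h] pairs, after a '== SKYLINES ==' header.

== SKYLINES ==
[[48,4],[49,0]]
[[4,7],[8,0],[48,4],[49,0]]
[[4,7],[8,20],[23,0],[48,4],[49,0]]
[[4,7],[8,20],[23,0],[48,19],[49,0]]
[[4,10],[8,20],[23,0],[48,19],[49,0]]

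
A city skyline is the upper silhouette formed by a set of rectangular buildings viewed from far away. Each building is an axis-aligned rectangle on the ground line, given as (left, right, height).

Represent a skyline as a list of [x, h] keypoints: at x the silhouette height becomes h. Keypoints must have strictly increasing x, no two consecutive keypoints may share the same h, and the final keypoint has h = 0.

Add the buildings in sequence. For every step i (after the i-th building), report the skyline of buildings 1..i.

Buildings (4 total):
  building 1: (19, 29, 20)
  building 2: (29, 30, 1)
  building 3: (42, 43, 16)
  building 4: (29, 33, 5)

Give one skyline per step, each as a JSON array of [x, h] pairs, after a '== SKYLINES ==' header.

== SKYLINES ==
[[19,20],[29,0]]
[[19,20],[29,1],[30,0]]
[[19,20],[29,1],[30,0],[42,16],[43,0]]
[[19,20],[29,5],[33,0],[42,16],[43,0]]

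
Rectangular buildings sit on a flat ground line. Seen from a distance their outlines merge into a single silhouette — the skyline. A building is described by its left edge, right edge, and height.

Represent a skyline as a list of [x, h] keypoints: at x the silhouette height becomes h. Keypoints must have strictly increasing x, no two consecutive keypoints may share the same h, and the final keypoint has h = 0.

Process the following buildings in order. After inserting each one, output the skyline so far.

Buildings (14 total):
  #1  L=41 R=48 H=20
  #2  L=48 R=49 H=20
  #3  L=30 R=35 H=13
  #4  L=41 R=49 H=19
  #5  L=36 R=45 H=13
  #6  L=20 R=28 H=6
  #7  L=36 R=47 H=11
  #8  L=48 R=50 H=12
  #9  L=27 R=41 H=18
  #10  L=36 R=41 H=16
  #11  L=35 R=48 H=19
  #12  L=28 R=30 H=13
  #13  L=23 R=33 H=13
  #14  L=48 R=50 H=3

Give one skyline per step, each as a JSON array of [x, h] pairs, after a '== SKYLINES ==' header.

== SKYLINES ==
[[41,20],[48,0]]
[[41,20],[49,0]]
[[30,13],[35,0],[41,20],[49,0]]
[[30,13],[35,0],[41,20],[49,0]]
[[30,13],[35,0],[36,13],[41,20],[49,0]]
[[20,6],[28,0],[30,13],[35,0],[36,13],[41,20],[49,0]]
[[20,6],[28,0],[30,13],[35,0],[36,13],[41,20],[49,0]]
[[20,6],[28,0],[30,13],[35,0],[36,13],[41,20],[49,12],[50,0]]
[[20,6],[27,18],[41,20],[49,12],[50,0]]
[[20,6],[27,18],[41,20],[49,12],[50,0]]
[[20,6],[27,18],[35,19],[41,20],[49,12],[50,0]]
[[20,6],[27,18],[35,19],[41,20],[49,12],[50,0]]
[[20,6],[23,13],[27,18],[35,19],[41,20],[49,12],[50,0]]
[[20,6],[23,13],[27,18],[35,19],[41,20],[49,12],[50,0]]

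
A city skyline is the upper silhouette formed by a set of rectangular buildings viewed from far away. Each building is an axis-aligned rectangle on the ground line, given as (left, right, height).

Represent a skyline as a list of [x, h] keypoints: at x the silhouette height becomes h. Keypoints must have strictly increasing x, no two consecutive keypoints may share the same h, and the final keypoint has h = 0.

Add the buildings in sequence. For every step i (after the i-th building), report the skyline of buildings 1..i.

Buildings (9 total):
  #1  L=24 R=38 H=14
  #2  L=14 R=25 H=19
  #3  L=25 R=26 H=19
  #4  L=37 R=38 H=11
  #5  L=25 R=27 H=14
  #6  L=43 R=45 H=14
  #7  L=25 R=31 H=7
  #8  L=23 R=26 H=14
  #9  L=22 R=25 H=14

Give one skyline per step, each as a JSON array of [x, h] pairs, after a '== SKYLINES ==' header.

== SKYLINES ==
[[24,14],[38,0]]
[[14,19],[25,14],[38,0]]
[[14,19],[26,14],[38,0]]
[[14,19],[26,14],[38,0]]
[[14,19],[26,14],[38,0]]
[[14,19],[26,14],[38,0],[43,14],[45,0]]
[[14,19],[26,14],[38,0],[43,14],[45,0]]
[[14,19],[26,14],[38,0],[43,14],[45,0]]
[[14,19],[26,14],[38,0],[43,14],[45,0]]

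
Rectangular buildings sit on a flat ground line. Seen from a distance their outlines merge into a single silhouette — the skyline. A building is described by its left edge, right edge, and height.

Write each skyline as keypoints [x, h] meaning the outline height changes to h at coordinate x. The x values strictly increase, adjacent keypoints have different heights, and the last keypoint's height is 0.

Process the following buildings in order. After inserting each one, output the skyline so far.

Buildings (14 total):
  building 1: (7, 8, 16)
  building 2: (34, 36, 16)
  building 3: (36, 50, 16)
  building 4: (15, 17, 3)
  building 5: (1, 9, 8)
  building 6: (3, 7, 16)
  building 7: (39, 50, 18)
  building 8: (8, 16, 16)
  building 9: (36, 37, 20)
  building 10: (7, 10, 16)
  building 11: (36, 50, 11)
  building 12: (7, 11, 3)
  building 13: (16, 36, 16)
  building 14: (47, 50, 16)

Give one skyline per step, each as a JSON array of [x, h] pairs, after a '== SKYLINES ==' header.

== SKYLINES ==
[[7,16],[8,0]]
[[7,16],[8,0],[34,16],[36,0]]
[[7,16],[8,0],[34,16],[50,0]]
[[7,16],[8,0],[15,3],[17,0],[34,16],[50,0]]
[[1,8],[7,16],[8,8],[9,0],[15,3],[17,0],[34,16],[50,0]]
[[1,8],[3,16],[8,8],[9,0],[15,3],[17,0],[34,16],[50,0]]
[[1,8],[3,16],[8,8],[9,0],[15,3],[17,0],[34,16],[39,18],[50,0]]
[[1,8],[3,16],[16,3],[17,0],[34,16],[39,18],[50,0]]
[[1,8],[3,16],[16,3],[17,0],[34,16],[36,20],[37,16],[39,18],[50,0]]
[[1,8],[3,16],[16,3],[17,0],[34,16],[36,20],[37,16],[39,18],[50,0]]
[[1,8],[3,16],[16,3],[17,0],[34,16],[36,20],[37,16],[39,18],[50,0]]
[[1,8],[3,16],[16,3],[17,0],[34,16],[36,20],[37,16],[39,18],[50,0]]
[[1,8],[3,16],[36,20],[37,16],[39,18],[50,0]]
[[1,8],[3,16],[36,20],[37,16],[39,18],[50,0]]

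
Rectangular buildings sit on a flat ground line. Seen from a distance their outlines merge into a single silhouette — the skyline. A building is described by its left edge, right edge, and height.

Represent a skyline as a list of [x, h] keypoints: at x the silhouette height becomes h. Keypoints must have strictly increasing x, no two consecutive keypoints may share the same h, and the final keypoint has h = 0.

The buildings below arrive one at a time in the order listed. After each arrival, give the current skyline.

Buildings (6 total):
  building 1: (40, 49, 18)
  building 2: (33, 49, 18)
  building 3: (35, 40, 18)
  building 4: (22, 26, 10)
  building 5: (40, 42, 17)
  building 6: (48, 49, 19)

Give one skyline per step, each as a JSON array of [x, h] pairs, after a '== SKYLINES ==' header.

== SKYLINES ==
[[40,18],[49,0]]
[[33,18],[49,0]]
[[33,18],[49,0]]
[[22,10],[26,0],[33,18],[49,0]]
[[22,10],[26,0],[33,18],[49,0]]
[[22,10],[26,0],[33,18],[48,19],[49,0]]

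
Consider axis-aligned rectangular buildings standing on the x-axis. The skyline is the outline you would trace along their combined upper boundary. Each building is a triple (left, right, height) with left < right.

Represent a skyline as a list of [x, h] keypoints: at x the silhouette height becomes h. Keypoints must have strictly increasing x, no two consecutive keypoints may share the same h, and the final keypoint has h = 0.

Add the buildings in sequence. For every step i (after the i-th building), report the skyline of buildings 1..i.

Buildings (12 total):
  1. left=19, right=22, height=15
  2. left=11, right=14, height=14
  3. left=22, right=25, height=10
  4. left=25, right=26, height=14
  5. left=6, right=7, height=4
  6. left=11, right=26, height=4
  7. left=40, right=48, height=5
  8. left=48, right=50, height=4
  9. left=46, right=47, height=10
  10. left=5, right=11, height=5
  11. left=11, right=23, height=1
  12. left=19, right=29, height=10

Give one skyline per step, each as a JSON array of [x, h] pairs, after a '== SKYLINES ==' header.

== SKYLINES ==
[[19,15],[22,0]]
[[11,14],[14,0],[19,15],[22,0]]
[[11,14],[14,0],[19,15],[22,10],[25,0]]
[[11,14],[14,0],[19,15],[22,10],[25,14],[26,0]]
[[6,4],[7,0],[11,14],[14,0],[19,15],[22,10],[25,14],[26,0]]
[[6,4],[7,0],[11,14],[14,4],[19,15],[22,10],[25,14],[26,0]]
[[6,4],[7,0],[11,14],[14,4],[19,15],[22,10],[25,14],[26,0],[40,5],[48,0]]
[[6,4],[7,0],[11,14],[14,4],[19,15],[22,10],[25,14],[26,0],[40,5],[48,4],[50,0]]
[[6,4],[7,0],[11,14],[14,4],[19,15],[22,10],[25,14],[26,0],[40,5],[46,10],[47,5],[48,4],[50,0]]
[[5,5],[11,14],[14,4],[19,15],[22,10],[25,14],[26,0],[40,5],[46,10],[47,5],[48,4],[50,0]]
[[5,5],[11,14],[14,4],[19,15],[22,10],[25,14],[26,0],[40,5],[46,10],[47,5],[48,4],[50,0]]
[[5,5],[11,14],[14,4],[19,15],[22,10],[25,14],[26,10],[29,0],[40,5],[46,10],[47,5],[48,4],[50,0]]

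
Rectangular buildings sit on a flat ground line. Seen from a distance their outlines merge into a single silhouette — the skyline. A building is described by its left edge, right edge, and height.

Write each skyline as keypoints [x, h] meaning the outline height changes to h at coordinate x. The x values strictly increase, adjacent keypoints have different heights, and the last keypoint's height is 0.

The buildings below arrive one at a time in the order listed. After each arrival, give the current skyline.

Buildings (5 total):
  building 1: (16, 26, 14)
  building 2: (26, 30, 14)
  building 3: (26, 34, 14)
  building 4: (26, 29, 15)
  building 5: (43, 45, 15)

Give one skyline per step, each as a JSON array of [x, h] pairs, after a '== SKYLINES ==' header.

== SKYLINES ==
[[16,14],[26,0]]
[[16,14],[30,0]]
[[16,14],[34,0]]
[[16,14],[26,15],[29,14],[34,0]]
[[16,14],[26,15],[29,14],[34,0],[43,15],[45,0]]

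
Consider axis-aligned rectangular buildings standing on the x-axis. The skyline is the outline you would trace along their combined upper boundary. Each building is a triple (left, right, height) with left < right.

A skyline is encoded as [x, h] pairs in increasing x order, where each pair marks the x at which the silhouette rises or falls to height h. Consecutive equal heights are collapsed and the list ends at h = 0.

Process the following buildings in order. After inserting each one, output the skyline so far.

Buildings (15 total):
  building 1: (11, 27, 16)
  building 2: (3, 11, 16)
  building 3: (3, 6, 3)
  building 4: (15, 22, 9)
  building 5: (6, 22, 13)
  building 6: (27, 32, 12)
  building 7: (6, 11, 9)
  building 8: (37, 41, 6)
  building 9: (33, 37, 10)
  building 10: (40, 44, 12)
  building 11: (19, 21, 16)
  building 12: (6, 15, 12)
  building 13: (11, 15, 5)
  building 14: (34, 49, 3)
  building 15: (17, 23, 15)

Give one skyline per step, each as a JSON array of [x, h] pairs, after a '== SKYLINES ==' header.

== SKYLINES ==
[[11,16],[27,0]]
[[3,16],[27,0]]
[[3,16],[27,0]]
[[3,16],[27,0]]
[[3,16],[27,0]]
[[3,16],[27,12],[32,0]]
[[3,16],[27,12],[32,0]]
[[3,16],[27,12],[32,0],[37,6],[41,0]]
[[3,16],[27,12],[32,0],[33,10],[37,6],[41,0]]
[[3,16],[27,12],[32,0],[33,10],[37,6],[40,12],[44,0]]
[[3,16],[27,12],[32,0],[33,10],[37,6],[40,12],[44,0]]
[[3,16],[27,12],[32,0],[33,10],[37,6],[40,12],[44,0]]
[[3,16],[27,12],[32,0],[33,10],[37,6],[40,12],[44,0]]
[[3,16],[27,12],[32,0],[33,10],[37,6],[40,12],[44,3],[49,0]]
[[3,16],[27,12],[32,0],[33,10],[37,6],[40,12],[44,3],[49,0]]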